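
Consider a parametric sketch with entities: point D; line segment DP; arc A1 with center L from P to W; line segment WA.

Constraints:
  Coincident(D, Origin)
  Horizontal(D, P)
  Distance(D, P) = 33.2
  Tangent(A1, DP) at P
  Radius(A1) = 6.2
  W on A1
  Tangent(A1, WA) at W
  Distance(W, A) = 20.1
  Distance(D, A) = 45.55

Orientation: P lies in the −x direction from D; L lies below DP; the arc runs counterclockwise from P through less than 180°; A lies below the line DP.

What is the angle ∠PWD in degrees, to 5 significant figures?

38.641°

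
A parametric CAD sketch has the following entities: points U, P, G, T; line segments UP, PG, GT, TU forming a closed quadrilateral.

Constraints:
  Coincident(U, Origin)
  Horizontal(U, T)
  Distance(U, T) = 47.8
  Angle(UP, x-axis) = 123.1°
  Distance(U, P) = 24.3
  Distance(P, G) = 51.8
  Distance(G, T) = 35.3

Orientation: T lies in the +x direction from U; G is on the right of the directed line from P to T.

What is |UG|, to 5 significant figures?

27.693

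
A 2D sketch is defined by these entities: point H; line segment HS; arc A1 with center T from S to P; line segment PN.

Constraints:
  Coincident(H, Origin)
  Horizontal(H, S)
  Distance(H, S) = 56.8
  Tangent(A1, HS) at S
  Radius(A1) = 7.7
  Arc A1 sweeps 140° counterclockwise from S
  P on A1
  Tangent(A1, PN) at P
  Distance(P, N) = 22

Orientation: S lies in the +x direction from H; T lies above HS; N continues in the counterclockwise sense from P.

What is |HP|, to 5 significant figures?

63.229

The tangent condition forces TS to be normal to HS, so T = S + (0, 7.7) = (56.800, 7.7000). On A1, S sits at bearing -90° from T; a 140° counterclockwise sweep puts P at bearing 50°, so P = T + 7.7·(cos 50°, sin 50°) = (61.749, 13.599). Then |HP| = |P − H| = 63.229.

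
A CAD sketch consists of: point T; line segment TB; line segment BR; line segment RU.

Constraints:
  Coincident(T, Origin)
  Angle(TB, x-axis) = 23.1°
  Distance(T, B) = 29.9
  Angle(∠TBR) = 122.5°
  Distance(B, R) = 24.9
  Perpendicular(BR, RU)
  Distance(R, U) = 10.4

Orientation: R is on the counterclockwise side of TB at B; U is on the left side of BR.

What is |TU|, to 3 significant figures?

43.6

∠TBR = 122.5°, so BR runs at 23.1° + (180° − 122.5°) = 80.6° from the x-axis; with |BR| = 24.9, R = B + 24.9·(cos 80.6°, sin 80.6°) = (31.6, 36.3). BR ⟂ RU; with |RU| = 10.4 on the left of BR, U = R + 10.4·(-0.987, 0.163) = (21.3, 38.0). Then |TU| = |U − T| = 43.6.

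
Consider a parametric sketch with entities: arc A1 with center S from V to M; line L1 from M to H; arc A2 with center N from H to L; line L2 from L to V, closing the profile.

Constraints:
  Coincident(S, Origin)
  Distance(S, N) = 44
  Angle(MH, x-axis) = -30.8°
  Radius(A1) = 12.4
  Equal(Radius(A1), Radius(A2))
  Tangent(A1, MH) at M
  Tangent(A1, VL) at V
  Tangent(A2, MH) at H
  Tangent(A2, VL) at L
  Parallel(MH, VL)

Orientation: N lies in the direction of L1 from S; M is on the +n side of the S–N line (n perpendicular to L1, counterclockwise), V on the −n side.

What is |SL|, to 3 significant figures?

45.7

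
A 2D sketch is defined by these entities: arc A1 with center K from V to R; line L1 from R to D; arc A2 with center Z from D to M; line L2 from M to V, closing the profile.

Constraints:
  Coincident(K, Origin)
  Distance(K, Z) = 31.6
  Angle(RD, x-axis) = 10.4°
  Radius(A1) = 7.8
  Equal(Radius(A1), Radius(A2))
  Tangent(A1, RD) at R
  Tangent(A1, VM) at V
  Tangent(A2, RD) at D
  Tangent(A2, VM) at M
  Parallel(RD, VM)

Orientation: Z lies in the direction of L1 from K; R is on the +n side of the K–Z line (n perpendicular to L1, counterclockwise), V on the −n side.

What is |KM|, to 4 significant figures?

32.55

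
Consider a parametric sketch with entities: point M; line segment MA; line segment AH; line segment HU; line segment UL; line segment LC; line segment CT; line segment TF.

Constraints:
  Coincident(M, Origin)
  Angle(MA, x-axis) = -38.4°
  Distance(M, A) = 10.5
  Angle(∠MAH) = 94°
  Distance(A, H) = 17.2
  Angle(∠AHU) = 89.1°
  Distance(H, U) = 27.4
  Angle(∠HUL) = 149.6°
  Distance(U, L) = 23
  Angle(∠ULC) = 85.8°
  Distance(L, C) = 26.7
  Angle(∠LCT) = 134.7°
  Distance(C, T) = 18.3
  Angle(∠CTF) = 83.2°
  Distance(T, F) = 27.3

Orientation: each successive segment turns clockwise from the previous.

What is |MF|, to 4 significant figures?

8.376

M is at the origin; MA runs at -38.4° with length 10.5, so A = (8.229, -6.522). ∠MAH = 94.0° gives AH at -124.4° from the x-axis; with |AH| = 17.2, H = (-1.489, -20.71). ∠AHU = 89.1° gives HU at 144.7° from the x-axis; with |HU| = 27.4, U = (-23.85, -4.881). ∠HUL = 149.6° gives UL at 114.3° from the x-axis; with |UL| = 23.0, L = (-33.32, 16.08). ∠ULC = 85.8° gives LC at 20.10° from the x-axis; with |LC| = 26.7, C = (-8.242, 25.26). ∠LCT = 134.7° gives CT at -25.20° from the x-axis; with |CT| = 18.3, T = (8.317, 17.47). ∠CTF = 83.2° gives TF at -122.0° from the x-axis; with |TF| = 27.3, F = (-6.150, -5.686). Then |MF| = |F − M| = 8.376.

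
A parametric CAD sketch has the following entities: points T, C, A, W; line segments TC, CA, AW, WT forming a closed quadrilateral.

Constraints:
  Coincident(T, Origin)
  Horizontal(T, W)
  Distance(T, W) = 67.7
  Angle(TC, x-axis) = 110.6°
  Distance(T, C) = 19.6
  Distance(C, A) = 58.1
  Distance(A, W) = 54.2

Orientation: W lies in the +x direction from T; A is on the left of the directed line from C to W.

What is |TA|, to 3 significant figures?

64.6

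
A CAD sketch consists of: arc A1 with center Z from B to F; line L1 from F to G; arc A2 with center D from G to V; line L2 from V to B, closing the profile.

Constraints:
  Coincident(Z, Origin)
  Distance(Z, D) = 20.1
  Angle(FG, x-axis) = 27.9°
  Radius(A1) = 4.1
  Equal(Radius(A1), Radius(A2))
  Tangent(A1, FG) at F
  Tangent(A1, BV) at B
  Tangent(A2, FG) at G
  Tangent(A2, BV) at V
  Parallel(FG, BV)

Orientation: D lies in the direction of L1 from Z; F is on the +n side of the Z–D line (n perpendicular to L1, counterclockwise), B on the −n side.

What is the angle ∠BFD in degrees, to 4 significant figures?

78.47°

The slot axis is L1's direction at 27.9°, so u = (cos 27.9°, sin 27.9°) = (0.8838, 0.4679) and n = (−sin 27.9°, cos 27.9°) = (-0.4679, 0.8838). Z is at the origin and D lies 20.1 along u from Z, so D = 20.1·u = (17.76, 9.405). Tangency of A1 to both parallel lines with radius 4.1 puts F and B at Z ± 4.1·n: F = (-1.919, 3.623), B = (1.919, -3.623). Then cos ∠BFD = FB·FD / (|FB||FD|), giving 78.47°.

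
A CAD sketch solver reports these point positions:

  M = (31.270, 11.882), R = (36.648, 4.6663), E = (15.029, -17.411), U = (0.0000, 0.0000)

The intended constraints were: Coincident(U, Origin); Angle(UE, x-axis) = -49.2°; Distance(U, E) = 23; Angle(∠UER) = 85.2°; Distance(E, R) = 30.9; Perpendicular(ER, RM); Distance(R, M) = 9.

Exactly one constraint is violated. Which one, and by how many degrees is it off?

Perpendicular(ER, RM) — off by 8.90°.

U = (0.00, 0.00) ✓; UE at -49.20° ✓; |UE| = 23.00 ✓; ∠UER = 85.20° ✓; |ER| = 30.90 ✓; ∠(ER, RM) = 81.10° ✗; |RM| = 8.999 ✓.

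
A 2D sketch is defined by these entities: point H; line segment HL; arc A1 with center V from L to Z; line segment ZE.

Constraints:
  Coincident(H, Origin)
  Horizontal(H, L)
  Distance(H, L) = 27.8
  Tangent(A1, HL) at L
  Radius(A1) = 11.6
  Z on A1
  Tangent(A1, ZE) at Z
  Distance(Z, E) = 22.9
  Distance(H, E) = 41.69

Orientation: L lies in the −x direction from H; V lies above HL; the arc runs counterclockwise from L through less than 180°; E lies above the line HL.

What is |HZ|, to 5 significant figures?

21.388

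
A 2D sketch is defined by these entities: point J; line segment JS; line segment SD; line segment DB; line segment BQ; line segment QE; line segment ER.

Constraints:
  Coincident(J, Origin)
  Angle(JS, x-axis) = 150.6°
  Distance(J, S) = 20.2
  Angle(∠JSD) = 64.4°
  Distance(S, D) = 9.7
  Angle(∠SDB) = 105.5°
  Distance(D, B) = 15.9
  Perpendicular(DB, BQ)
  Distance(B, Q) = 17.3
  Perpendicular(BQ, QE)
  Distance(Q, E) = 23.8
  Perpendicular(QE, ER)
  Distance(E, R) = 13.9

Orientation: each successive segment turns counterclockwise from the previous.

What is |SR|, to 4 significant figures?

7.971

J is at the origin; JS runs at 150.6° with length 20.2, so S = (-17.60, 9.916). ∠JSD = 64.4° gives SD at -93.80° from the x-axis; with |SD| = 9.7, D = (-18.24, 0.2376). ∠SDB = 105.5° gives DB at -19.30° from the x-axis; with |DB| = 15.9, B = (-3.235, -5.018). DB ⟂ BQ, so BQ runs at 70.70°; with |BQ| = 17.3, Q = (2.483, 11.31). The perpendicularity gives QE at right angles to BQ, so QE runs at 160.7°; with |QE| = 23.8, E = (-19.98, 19.18). QE ⟂ ER, so ER runs at -109.3°; with |ER| = 13.9, R = (-24.57, 6.058). Then |SR| = |R − S| = 7.971.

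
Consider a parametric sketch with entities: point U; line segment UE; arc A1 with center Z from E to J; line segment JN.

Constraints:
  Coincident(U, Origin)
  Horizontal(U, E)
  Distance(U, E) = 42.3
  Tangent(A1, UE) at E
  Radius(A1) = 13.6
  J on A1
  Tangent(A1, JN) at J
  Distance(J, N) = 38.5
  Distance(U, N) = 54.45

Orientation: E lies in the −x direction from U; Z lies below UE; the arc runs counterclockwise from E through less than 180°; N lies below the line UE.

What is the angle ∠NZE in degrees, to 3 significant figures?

151°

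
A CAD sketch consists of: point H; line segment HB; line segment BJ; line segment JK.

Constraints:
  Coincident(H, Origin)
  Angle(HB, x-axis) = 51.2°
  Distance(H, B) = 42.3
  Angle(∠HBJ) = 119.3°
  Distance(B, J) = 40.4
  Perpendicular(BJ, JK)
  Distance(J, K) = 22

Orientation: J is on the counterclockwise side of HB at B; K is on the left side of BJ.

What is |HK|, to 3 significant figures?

62.9

∠HBJ = 119.3°, so BJ runs at 51.2° + (180° − 119.3°) = 112° from the x-axis; with |BJ| = 40.4, J = B + 40.4·(cos 112°, sin 112°) = (11.4, 70.5). BJ is perpendicular to JK; with |JK| = 22.0 on the left of BJ, K = J + 22.0·(-0.928, -0.373) = (-8.98, 62.2). Then |HK| = |K − H| = 62.9.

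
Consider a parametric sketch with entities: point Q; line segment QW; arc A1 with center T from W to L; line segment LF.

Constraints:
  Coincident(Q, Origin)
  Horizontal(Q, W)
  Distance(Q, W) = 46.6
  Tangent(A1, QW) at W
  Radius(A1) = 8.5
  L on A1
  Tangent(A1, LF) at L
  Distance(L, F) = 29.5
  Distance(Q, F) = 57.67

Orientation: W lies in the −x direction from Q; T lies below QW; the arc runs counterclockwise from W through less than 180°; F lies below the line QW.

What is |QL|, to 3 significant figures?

55.7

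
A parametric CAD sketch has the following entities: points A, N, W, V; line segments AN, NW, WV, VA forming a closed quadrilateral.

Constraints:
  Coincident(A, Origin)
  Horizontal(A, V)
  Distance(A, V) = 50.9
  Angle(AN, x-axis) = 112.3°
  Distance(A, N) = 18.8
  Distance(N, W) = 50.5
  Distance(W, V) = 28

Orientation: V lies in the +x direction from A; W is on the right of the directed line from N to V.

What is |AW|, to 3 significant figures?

34.1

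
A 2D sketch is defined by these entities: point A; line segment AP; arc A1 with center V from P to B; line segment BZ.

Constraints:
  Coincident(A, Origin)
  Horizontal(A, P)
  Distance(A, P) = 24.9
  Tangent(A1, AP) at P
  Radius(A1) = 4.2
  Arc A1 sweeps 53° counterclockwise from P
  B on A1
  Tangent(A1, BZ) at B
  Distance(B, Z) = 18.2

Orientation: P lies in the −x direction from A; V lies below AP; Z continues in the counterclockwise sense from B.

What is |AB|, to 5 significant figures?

28.304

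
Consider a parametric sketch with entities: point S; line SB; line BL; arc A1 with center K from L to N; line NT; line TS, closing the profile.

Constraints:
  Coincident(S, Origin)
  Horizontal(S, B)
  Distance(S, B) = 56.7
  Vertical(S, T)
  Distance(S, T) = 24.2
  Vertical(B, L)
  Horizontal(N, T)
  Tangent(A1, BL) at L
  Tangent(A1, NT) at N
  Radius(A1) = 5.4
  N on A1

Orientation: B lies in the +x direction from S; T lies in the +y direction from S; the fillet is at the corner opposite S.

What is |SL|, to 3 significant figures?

59.7

S is at the origin; SB is horizontal with |SB| = 56.7 and B on the +x side, so B = (56.7, 0.00). S and T share the same x with |ST| = 24.2 and T on the +y side, so T = (0.00, 24.2). The virtual corner opposite S is at (56.7, 24.2). A1 meets BL tangentially, so KL is at right angles to BL and since A1 is tangent to NT there, KN ⟂ NT, with radius 5.4, so the center K sits 5.4 in from both sides at K = (51.3, 18.8). That places the tangent points at L = (56.7, 18.8) on BL and N = (51.3, 24.2) on NT. Then |SL| = |L − S| = 59.7.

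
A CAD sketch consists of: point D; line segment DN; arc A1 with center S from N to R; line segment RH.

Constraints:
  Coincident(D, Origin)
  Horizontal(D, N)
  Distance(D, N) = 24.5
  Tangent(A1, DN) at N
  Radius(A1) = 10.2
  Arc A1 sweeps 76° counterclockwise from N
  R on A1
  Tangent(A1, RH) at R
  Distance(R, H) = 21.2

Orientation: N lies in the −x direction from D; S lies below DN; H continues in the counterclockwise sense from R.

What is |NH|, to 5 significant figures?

32.044

On A1, N sits at bearing 90° from S; a 76° counterclockwise sweep puts R at bearing 166°, so R = S + 10.2·(cos 166°, sin 166°) = (-34.397, -7.7324). The tangent condition forces SR to be normal to RH, so RH runs along (−sin 166°, cos 166°); with |RH| = 21.2, H = (-39.526, -28.303). Then |NH| = |H − N| = 32.044.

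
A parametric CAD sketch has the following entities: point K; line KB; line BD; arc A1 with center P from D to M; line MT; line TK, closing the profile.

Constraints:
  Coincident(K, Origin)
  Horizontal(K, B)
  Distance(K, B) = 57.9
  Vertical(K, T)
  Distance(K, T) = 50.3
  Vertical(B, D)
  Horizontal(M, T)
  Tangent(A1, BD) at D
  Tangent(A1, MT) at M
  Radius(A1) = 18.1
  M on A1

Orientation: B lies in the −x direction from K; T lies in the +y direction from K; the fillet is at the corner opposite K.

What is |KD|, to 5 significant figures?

66.251

K is at the origin; K and B share the same y with |KB| = 57.9 and B on the −x side, so B = (-57.900, 0.0000). KT is vertical with |KT| = 50.3 and T on the +y side, so T = (0.0000, 50.300). The virtual corner opposite K is at (-57.900, 50.300). The tangent condition forces PD to be normal to BD and A1 meets MT tangentially, so PM is at right angles to MT, with radius 18.1, so the center P sits 18.1 in from both sides at P = (-39.800, 32.200). That places the tangent points at D = (-57.900, 32.200) on BD and M = (-39.800, 50.300) on MT. Then |KD| = |D − K| = 66.251.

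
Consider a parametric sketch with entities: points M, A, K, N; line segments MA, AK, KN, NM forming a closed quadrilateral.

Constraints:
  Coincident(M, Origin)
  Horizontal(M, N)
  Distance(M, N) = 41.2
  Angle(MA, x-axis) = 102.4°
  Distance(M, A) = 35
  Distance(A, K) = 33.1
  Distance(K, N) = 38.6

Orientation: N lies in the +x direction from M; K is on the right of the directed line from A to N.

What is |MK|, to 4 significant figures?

3.813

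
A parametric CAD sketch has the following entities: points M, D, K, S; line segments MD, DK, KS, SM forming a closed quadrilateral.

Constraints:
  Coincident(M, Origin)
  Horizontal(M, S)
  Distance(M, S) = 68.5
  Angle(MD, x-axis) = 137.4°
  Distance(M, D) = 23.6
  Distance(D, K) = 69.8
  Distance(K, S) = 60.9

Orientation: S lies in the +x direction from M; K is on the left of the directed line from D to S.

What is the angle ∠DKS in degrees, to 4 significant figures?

83.57°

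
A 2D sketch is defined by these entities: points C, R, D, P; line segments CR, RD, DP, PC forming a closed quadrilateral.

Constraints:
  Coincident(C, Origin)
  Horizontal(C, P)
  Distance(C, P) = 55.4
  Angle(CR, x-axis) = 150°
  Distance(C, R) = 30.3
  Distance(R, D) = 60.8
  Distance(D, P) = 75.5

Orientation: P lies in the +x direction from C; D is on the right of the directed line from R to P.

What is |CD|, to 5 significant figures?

43.091

C is at the origin; C and P share the same y with |CP| = 55.4 and P in +x, so P = (55.4, 0). CR runs at 150.0° with |CR| = 30.3, so R = (-26.241, 15.150). D is determined by |RD| = 60.8 and |DP| = 75.5 together: it lies at the intersection of circle(R, 60.8) and circle(P, 75.5). With |RP| = 83.034, the foot of the radical line on RP is 29.452 from R and the perpendicular offset is √(60.8² − 29.452²) = 53.190. Taking the right-of-RP solution: D = (-6.9875, -42.521).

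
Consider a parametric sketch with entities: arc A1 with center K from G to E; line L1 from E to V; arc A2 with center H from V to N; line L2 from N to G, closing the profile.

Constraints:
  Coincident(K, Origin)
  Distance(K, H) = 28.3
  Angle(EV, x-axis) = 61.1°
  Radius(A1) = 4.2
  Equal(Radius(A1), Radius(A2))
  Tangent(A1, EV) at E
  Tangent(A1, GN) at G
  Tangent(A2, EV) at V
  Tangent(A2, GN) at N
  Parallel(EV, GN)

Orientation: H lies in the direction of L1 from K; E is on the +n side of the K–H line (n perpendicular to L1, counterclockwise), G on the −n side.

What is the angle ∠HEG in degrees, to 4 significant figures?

81.56°

The slot axis is L1's direction at 61.1°, so u = (cos 61.1°, sin 61.1°) = (0.4833, 0.8755) and n = (−sin 61.1°, cos 61.1°) = (-0.8755, 0.4833). K is at the origin and H lies 28.3 along u from K, so H = 28.3·u = (13.68, 24.78). Tangency of A1 to both parallel lines with radius 4.2 puts E and G at K ± 4.2·n: E = (-3.677, 2.030), G = (3.677, -2.030). Then cos ∠HEG = EH·EG / (|EH||EG|), giving 81.56°.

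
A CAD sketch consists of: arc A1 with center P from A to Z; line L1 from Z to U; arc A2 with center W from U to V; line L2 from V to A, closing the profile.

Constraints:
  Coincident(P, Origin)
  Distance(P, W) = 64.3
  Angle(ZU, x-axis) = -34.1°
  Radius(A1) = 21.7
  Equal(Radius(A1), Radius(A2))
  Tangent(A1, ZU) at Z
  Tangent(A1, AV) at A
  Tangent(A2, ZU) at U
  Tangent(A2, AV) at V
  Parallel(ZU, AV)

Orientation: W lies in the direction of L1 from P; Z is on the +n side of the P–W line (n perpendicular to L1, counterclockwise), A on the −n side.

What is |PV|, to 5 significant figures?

67.863

The slot axis is L1's direction at -34.1°, so u = (cos -34.1°, sin -34.1°) = (0.82806, -0.56064) and n = (−sin -34.1°, cos -34.1°) = (0.56064, 0.82806). P is at the origin and W lies 64.3 along u from P, so W = 64.3·u = (53.244, -36.049). Tangency of A1 to both parallel lines with radius 21.7 puts Z and A at P ± 21.7·n: Z = (12.166, 17.969), A = (-12.166, -17.969). Equal radii place U and V the same way about W: U = W + 21.7·n = (65.410, -18.080), V = W − 21.7·n = (41.078, -54.018). Then |PV| = |V − P| = 67.863.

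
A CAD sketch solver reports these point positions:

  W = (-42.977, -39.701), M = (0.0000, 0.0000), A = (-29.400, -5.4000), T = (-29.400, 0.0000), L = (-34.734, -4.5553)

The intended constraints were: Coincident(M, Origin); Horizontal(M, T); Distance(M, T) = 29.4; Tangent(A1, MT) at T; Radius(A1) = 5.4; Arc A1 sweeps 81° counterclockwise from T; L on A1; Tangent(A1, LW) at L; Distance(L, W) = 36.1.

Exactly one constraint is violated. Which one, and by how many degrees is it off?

Tangent(A1, LW) at L — off by 4.20°.

M = (0.00, 0.00) ✓; M.y = 0.00, T.y = 0.00 ✓; |MT| = 29.40 ✓; ∠(AT, TM) = 90.00° ✓; |AT| = 5.400 ✓; bearing(A→L) − bearing(A→T) = 81.00° ✓; |AL| = 5.400 ✓; ∠(AL, LW) = 94.20° ✗; |LW| = 36.10 ✓.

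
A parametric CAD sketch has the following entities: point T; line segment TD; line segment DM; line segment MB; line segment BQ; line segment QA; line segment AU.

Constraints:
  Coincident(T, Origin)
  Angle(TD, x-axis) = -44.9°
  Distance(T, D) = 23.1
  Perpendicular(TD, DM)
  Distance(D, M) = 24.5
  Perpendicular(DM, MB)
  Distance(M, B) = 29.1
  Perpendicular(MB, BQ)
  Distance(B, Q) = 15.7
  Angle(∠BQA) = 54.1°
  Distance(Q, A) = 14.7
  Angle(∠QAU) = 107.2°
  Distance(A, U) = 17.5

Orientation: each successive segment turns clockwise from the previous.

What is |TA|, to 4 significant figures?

18.39

The perpendicularity gives BQ at right angles to MB, so BQ runs at 45.10°; with |BQ| = 15.7, Q = (-10.46, -1.998). ∠BQA = 54.1° gives QA at -80.80° from the x-axis; with |QA| = 14.7, A = (-8.111, -16.51). Then |TA| = |A − T| = 18.39.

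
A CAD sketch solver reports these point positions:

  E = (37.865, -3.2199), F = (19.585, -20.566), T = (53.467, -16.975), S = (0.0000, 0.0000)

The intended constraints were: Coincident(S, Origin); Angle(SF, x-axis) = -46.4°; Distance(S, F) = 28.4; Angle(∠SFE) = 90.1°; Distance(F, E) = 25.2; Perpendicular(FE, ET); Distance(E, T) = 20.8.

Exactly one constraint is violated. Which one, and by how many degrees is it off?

Perpendicular(FE, ET) — off by 5.10°.

S = (0.00, 0.00) ✓; SF at -46.40° ✓; |SF| = 28.40 ✓; ∠SFE = 90.10° ✓; |FE| = 25.20 ✓; ∠(FE, ET) = 84.90° ✗; |ET| = 20.80 ✓.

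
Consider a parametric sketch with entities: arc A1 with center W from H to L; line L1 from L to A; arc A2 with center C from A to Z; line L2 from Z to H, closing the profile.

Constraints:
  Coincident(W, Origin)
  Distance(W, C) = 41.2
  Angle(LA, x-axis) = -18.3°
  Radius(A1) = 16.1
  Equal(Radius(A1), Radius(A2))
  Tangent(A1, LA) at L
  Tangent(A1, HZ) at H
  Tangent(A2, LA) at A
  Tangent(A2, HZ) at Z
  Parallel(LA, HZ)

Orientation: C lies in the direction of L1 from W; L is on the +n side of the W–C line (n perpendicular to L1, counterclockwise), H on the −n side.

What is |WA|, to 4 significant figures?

44.23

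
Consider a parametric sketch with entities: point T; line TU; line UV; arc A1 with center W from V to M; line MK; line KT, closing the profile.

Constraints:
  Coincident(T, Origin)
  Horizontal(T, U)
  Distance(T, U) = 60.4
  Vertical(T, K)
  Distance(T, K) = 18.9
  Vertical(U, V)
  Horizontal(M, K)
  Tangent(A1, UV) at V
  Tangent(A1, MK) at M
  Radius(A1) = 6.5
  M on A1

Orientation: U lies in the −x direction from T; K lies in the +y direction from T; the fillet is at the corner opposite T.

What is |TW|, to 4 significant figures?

55.31

T is at the origin; TU is horizontal with |TU| = 60.4 and U on the −x side, so U = (-60.40, 0.000). T and K share the same x with |TK| = 18.9 and K on the +y side, so K = (0.000, 18.90). The virtual corner opposite T is at (-60.40, 18.90). The tangent condition forces WV to be normal to UV and A1 meets MK tangentially, so WM is at right angles to MK, with radius 6.5, so the center W sits 6.5 in from both sides at W = (-53.90, 12.40). Then |TW| = |W − T| = 55.31.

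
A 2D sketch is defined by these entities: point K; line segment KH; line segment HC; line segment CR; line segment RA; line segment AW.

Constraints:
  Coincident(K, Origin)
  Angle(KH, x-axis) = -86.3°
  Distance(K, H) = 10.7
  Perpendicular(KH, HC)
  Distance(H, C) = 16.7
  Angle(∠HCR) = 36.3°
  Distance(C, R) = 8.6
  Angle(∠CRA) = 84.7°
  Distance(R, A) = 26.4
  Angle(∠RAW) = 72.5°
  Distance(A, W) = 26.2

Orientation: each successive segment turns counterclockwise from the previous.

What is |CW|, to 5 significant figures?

24.166

∠CRA = 84.7° gives RA at -117.30° from the x-axis; with |RA| = 26.4, A = (-1.9978, -28.426). ∠RAW = 72.5° gives AW at -9.8000° from the x-axis; with |AW| = 26.2, W = (23.820, -32.886). Then |CW| = |W − C| = 24.166.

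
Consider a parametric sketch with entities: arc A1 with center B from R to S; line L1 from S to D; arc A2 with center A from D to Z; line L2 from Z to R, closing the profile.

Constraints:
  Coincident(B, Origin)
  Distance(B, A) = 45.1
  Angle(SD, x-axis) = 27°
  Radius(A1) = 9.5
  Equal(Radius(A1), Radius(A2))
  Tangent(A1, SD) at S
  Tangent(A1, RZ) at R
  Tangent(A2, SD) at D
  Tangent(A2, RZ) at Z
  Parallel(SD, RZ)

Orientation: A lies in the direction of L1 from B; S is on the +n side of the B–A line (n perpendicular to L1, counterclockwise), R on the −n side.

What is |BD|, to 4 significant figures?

46.09

The slot axis is L1's direction at 27.0°, so u = (cos 27.0°, sin 27.0°) = (0.8910, 0.4540) and n = (−sin 27.0°, cos 27.0°) = (-0.4540, 0.8910). B is at the origin and A lies 45.1 along u from B, so A = 45.1·u = (40.18, 20.47). Tangency of A1 to both parallel lines with radius 9.5 puts S and R at B ± 9.5·n: S = (-4.313, 8.465), R = (4.313, -8.465). Equal radii place D and Z the same way about A: D = A + 9.5·n = (35.87, 28.94), Z = A − 9.5·n = (44.50, 12.01). Then |BD| = |D − B| = 46.09.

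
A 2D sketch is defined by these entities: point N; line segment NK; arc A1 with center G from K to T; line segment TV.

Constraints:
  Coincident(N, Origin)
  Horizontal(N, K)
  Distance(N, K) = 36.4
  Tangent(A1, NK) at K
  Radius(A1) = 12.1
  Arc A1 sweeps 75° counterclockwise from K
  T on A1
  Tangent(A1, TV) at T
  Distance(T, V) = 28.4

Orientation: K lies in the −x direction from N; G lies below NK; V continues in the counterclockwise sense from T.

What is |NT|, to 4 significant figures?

48.92

N is at the origin; NK is horizontal with |NK| = 36.4 and K on the −x side, so K = (-36.40, 0.000). The tangent condition forces GK to be normal to NK, so G = K + (0, -12.1) = (-36.40, -12.10). On A1, K sits at bearing 90° from G; a 75° counterclockwise sweep puts T at bearing 165°, so T = G + 12.1·(cos 165°, sin 165°) = (-48.09, -8.968). Then |NT| = |T − N| = 48.92.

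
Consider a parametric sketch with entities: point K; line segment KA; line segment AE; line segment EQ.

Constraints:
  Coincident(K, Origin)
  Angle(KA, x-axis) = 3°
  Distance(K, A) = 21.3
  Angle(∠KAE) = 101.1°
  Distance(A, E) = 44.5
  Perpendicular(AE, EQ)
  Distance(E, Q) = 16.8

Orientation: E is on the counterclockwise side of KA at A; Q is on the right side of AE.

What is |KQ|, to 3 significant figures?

61.5

∠KAE = 101.1°, so AE runs at 3.0° + (180° − 101.1°) = 81.9° from the x-axis; with |AE| = 44.5, E = A + 44.5·(cos 81.9°, sin 81.9°) = (27.5, 45.2). AE ⟂ EQ; with |EQ| = 16.8 on the right of AE, Q = E + 16.8·(0.990, -0.141) = (44.2, 42.8). Then |KQ| = |Q − K| = 61.5.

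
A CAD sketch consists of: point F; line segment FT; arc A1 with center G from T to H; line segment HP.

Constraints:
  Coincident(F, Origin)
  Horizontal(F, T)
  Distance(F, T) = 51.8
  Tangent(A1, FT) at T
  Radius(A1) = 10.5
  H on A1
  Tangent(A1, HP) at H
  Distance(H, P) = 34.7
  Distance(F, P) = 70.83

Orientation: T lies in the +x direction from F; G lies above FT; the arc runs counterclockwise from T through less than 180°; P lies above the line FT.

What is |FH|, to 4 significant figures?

63.34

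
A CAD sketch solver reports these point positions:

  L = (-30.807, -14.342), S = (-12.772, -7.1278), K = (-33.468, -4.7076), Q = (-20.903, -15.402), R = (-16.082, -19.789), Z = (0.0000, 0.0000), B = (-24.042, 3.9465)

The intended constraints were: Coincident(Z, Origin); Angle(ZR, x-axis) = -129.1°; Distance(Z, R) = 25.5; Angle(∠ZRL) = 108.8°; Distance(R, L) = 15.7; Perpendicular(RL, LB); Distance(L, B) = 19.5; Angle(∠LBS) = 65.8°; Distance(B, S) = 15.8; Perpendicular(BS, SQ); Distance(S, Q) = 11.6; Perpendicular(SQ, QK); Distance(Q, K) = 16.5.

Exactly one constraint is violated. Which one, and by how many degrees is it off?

Perpendicular(SQ, QK) — off by 4.10°.

Z = (0.00, 0.00) ✓; ZR at -129.1° ✓; |ZR| = 25.50 ✓; ∠ZRL = 108.8° ✓; |RL| = 15.70 ✓; ∠(RL, LB) = 90.00° ✓; |LB| = 19.50 ✓; ∠LBS = 65.80° ✓; |BS| = 15.80 ✓; ∠(BS, SQ) = 90.00° ✓; |SQ| = 11.60 ✓; ∠(SQ, QK) = 85.90° ✗; |QK| = 16.50 ✓.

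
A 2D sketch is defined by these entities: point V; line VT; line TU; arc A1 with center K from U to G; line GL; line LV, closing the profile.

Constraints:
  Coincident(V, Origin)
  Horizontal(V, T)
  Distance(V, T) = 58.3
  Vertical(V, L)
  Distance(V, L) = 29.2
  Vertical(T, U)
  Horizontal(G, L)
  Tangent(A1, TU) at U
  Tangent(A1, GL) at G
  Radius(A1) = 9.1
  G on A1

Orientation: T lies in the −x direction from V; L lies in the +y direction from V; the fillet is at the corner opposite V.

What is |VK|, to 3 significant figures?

53.1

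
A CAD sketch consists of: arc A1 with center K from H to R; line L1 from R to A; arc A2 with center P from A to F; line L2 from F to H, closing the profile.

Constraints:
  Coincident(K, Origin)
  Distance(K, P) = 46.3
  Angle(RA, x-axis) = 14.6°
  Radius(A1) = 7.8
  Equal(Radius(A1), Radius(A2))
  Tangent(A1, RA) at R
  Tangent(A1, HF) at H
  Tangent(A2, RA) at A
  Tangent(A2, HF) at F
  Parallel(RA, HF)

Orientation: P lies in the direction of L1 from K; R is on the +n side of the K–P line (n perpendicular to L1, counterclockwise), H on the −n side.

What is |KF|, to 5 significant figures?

46.952

The slot axis is L1's direction at 14.6°, so u = (cos 14.6°, sin 14.6°) = (0.96771, 0.25207) and n = (−sin 14.6°, cos 14.6°) = (-0.25207, 0.96771). K is at the origin and P lies 46.3 along u from K, so P = 46.3·u = (44.805, 11.671). Tangency of A1 to both parallel lines with radius 7.8 puts R and H at K ± 7.8·n: R = (-1.9661, 7.5481), H = (1.9661, -7.5481). Equal radii place A and F the same way about P: A = P + 7.8·n = (42.839, 19.219), F = P − 7.8·n = (46.771, 4.1227). Then |KF| = |F − K| = 46.952.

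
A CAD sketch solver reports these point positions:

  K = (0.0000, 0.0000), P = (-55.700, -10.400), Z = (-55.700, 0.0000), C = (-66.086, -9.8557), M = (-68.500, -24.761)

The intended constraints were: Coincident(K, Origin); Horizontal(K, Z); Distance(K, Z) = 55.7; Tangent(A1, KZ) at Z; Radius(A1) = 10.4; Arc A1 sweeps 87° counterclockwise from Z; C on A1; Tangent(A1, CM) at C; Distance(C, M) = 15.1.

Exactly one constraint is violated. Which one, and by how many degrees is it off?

Tangent(A1, CM) at C — off by 6.20°.

K = (0.00, 0.00) ✓; K.y = 0.00, Z.y = 0.00 ✓; |KZ| = 55.70 ✓; ∠(PZ, ZK) = 90.00° ✓; |PZ| = 10.40 ✓; bearing(P→C) − bearing(P→Z) = 87.00° ✓; |PC| = 10.40 ✓; ∠(PC, CM) = 96.20° ✗; |CM| = 15.10 ✓.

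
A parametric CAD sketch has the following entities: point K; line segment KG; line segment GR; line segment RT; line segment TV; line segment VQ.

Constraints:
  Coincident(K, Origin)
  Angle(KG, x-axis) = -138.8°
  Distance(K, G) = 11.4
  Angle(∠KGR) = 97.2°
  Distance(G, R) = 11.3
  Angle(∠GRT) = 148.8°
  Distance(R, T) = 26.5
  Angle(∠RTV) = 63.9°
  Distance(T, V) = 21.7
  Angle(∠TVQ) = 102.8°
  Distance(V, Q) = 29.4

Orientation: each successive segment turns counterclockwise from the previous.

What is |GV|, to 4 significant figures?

29.91

K is at the origin; KG runs at -138.8° with length 11.4, so G = (-8.578, -7.509). ∠KGR = 97.2° gives GR at -56.00° from the x-axis; with |GR| = 11.3, R = (-2.259, -16.88). ∠GRT = 148.8° gives RT at -24.80° from the x-axis; with |RT| = 26.5, T = (21.80, -27.99). ∠RTV = 63.9° gives TV at 91.30° from the x-axis; with |TV| = 21.7, V = (21.31, -6.298). Then |GV| = |V − G| = 29.91.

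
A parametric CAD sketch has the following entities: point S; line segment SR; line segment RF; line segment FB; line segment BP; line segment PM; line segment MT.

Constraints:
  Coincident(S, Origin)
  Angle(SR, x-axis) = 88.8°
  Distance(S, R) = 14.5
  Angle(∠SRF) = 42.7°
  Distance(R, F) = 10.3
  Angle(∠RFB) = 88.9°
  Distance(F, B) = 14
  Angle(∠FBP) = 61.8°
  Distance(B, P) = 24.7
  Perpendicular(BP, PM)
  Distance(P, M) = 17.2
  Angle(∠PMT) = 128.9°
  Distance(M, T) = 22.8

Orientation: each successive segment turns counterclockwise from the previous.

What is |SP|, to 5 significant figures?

23.539

S is at the origin; SR runs at 88.8° with length 14.5, so R = (0.30367, 14.497). ∠SRF = 42.7° gives RF at -133.90° from the x-axis; with |RF| = 10.3, F = (-6.8384, 7.0751). ∠RFB = 88.9° gives FB at -42.800° from the x-axis; with |FB| = 14.0, B = (3.4338, -2.4370). ∠FBP = 61.8° gives BP at 75.400° from the x-axis; with |BP| = 24.7, P = (9.6600, 21.465). Then |SP| = |P − S| = 23.539.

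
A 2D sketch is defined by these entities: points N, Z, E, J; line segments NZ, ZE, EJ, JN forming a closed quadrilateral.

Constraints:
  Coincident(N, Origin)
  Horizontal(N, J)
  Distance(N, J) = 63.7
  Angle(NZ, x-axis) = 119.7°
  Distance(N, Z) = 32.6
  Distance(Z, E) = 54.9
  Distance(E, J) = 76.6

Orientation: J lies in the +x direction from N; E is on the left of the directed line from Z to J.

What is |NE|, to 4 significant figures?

69.90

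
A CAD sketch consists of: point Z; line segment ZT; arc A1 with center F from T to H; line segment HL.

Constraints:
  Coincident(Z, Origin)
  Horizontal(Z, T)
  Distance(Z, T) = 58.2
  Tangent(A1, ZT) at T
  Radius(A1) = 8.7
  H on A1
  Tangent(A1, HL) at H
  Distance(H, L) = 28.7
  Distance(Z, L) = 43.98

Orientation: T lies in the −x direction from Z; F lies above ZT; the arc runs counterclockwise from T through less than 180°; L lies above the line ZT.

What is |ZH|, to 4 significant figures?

51.22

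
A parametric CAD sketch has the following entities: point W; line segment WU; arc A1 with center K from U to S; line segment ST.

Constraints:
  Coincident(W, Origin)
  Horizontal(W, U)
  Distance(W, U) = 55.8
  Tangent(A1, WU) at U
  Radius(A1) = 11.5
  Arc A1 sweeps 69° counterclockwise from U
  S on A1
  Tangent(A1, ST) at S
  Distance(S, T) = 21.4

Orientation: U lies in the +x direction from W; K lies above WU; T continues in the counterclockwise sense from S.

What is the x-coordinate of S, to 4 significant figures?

66.54

W is at the origin; WU is horizontal with |WU| = 55.8 and U on the +x side, so U = (55.80, 0.000). Tangency of A1 to WU means the radius KU is perpendicular to WU, so K = U + (0, 11.5) = (55.80, 11.50). On A1, U sits at bearing -90° from K; a 69° counterclockwise sweep puts S at bearing -21°, so S = K + 11.5·(cos -21°, sin -21°) = (66.54, 7.379). So S.x = 66.54.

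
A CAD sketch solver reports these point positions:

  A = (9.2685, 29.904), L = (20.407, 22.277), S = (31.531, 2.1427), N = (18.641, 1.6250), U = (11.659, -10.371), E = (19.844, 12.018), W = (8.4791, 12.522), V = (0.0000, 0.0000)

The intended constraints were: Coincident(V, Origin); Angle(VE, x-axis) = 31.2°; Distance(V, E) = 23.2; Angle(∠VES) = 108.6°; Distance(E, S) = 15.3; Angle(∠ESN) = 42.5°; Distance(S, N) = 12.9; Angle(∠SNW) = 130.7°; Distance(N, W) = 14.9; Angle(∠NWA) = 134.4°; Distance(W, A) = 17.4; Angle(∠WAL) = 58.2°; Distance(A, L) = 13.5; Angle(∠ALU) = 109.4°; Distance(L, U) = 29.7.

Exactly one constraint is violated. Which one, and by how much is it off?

Distance(L, U) = 29.7 — off by 4.10.

V = (0.00, 0.00) ✓; VE at 31.20° ✓; |VE| = 23.20 ✓; ∠VES = 108.6° ✓; |ES| = 15.30 ✓; ∠ESN = 42.50° ✓; |SN| = 12.90 ✓; ∠SNW = 130.7° ✓; |NW| = 14.90 ✓; ∠NWA = 134.4° ✓; |WA| = 17.40 ✓; ∠WAL = 58.20° ✓; |AL| = 13.50 ✓; ∠ALU = 109.4° ✓; |LU| = 33.80 ✗.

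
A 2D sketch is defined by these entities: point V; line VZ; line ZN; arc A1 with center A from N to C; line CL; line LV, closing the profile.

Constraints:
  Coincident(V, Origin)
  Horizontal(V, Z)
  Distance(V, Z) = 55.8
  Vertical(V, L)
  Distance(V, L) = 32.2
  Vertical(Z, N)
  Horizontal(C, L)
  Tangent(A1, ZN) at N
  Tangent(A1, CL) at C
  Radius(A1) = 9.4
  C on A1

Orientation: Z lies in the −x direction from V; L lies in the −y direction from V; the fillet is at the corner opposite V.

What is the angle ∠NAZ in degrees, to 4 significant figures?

67.59°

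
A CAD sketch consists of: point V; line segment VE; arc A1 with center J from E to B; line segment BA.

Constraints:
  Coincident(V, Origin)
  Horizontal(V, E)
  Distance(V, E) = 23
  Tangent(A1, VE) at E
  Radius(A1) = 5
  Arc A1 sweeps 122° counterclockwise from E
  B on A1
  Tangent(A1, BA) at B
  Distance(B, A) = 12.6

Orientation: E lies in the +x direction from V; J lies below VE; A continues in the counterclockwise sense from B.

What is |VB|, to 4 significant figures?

20.26

V is at the origin; V and E share the same y with |VE| = 23.0 and E on the +x side, so E = (23.00, 0.000). Tangency of A1 to VE means the radius JE is perpendicular to VE, so J = E + (0, -5) = (23.00, -5.000). On A1, E sits at bearing 90° from J; a 122° counterclockwise sweep puts B at bearing 212°, so B = J + 5.0·(cos 212°, sin 212°) = (18.76, -7.650). Then |VB| = |B − V| = 20.26.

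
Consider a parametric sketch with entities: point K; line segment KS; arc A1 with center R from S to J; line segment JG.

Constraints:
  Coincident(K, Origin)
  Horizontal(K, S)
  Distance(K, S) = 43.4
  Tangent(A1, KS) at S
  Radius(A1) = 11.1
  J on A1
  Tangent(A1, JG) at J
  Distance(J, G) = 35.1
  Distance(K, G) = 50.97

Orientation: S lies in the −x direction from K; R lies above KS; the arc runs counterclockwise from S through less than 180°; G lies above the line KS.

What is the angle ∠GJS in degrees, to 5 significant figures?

140.10°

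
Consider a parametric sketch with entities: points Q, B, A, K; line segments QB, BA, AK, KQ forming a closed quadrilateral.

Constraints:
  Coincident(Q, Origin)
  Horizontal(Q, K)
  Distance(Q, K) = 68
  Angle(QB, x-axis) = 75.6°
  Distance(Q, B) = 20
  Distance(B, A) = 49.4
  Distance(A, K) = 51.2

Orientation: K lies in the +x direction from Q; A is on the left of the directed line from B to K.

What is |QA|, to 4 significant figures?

65.56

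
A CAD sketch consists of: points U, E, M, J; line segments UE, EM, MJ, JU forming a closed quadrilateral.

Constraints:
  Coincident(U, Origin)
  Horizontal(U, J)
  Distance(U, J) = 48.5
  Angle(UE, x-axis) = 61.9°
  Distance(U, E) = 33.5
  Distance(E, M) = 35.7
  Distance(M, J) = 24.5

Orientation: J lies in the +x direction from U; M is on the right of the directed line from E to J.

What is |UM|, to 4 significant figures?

25.04

U is at the origin; U and J share the same y with |UJ| = 48.5 and J in +x, so J = (48.5, 0). UE runs at 61.9° with |UE| = 33.5, so E = (15.78, 29.55). M is determined by |EM| = 35.7 and |MJ| = 24.5 together: it lies at the intersection of circle(E, 35.7) and circle(J, 24.5). With |EJ| = 44.09, the foot of the radical line on EJ is 29.69 from E and the perpendicular offset is √(35.7² − 29.69²) = 19.82. Taking the right-of-EJ solution: M = (24.53, -5.060).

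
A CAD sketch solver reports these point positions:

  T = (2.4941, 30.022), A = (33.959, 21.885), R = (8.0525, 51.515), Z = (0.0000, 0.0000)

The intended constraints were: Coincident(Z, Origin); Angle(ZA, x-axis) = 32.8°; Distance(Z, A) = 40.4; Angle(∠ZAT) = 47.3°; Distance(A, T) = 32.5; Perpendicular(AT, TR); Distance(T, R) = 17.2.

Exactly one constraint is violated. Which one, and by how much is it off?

Distance(T, R) = 17.2 — off by 5.00.

Z = (0.00, 0.00) ✓; ZA at 32.80° ✓; |ZA| = 40.40 ✓; ∠ZAT = 47.30° ✓; |AT| = 32.50 ✓; ∠(AT, TR) = 90.00° ✓; |TR| = 22.20 ✗.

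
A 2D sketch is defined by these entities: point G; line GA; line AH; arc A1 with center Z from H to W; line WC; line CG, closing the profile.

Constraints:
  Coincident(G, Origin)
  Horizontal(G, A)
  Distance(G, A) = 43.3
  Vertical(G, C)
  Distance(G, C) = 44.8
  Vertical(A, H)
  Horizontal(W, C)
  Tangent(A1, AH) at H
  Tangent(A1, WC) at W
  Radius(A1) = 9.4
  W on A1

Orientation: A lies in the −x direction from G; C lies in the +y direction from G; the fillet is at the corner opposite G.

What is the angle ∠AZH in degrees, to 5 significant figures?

75.129°

G is at the origin; GA is horizontal with |GA| = 43.3 and A on the −x side, so A = (-43.300, 0.0000). GC is vertical with |GC| = 44.8 and C on the +y side, so C = (0.0000, 44.800). The virtual corner opposite G is at (-43.300, 44.800). Tangency of A1 to AH means the radius ZH is perpendicular to AH and A1 meets WC tangentially, so ZW is at right angles to WC, with radius 9.4, so the center Z sits 9.4 in from both sides at Z = (-33.900, 35.400). That places the tangent points at H = (-43.300, 35.400) on AH and W = (-33.900, 44.800) on WC. Then cos ∠AZH = ZA·ZH / (|ZA||ZH|), giving 75.129°.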